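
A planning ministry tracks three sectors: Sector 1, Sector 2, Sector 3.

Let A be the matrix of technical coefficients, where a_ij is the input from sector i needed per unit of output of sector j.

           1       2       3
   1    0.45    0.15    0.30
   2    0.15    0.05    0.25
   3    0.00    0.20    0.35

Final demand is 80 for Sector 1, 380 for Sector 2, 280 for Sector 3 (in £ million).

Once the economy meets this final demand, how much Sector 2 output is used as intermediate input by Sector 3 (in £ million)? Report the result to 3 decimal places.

I − A =
  [   0.55    -0.15    -0.30]
  [  -0.15     0.95    -0.25]
  [   0.00    -0.20     0.65]
Cofactors of I−A, C_ij = (−1)^(i+j)·(minor ij) (rows/columns in the sector order above):
  C_11 = (0.95)(0.65) − (-0.25)(-0.20) = 0.5675
  C_12 = −[(-0.15)(0.65) − (-0.25)(0.00)] = 0.0975
  C_13 = (-0.15)(-0.20) − (0.95)(0.00) = 0.0300
  C_21 = −[(-0.15)(0.65) − (-0.30)(-0.20)] = 0.1575
  C_22 = (0.55)(0.65) − (-0.30)(0.00) = 0.3575
  C_23 = −[(0.55)(-0.20) − (-0.15)(0.00)] = 0.1100
  C_31 = (-0.15)(-0.25) − (-0.30)(0.95) = 0.3225
  C_32 = −[(0.55)(-0.25) − (-0.30)(-0.15)] = 0.1825
  C_33 = (0.55)(0.95) − (-0.15)(-0.15) = 0.5000
det(I−A) = Σ_j (I−A)_1j·C_1j = (0.55)(0.5675) + (-0.15)(0.0975) + (-0.30)(0.0300) = 0.2885
adj(I−A) = Cᵀ =
  [ 0.5675   0.1575   0.3225]
  [ 0.0975   0.3575   0.1825]
  [ 0.0300   0.1100   0.5000]
(I − A)⁻¹ = adj(I−A) / det(I−A) ≈
  [   1.9671     0.5459     1.1179]
  [   0.3380     1.2392     0.6326]
  [   0.1040     0.3813     1.7331]
First solve x = (I − A)⁻¹ d = adj(I−A)·d / det(I−A); in particular x_3 = (0.0300·80 + 0.1100·380 + 0.5000·280) / 0.2885 = 184.20 / 0.2885 ≈ 638.47487.
Intermediate flow from 2 to 3: z_23 = a_23 · x_3 = 0.25 × 184.20 / 0.2885 = 46.05 / 0.2885 ≈ 159.619.

z_23 = 159.619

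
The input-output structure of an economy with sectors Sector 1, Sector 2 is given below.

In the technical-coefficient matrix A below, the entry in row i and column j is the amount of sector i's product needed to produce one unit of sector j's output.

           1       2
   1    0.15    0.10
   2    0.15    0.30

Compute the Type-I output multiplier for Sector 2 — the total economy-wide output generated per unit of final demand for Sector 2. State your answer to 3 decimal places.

m_2 = 1.638

I − A =
  [   0.85    -0.10]
  [  -0.15     0.70]
det(I−A) = (0.85)(0.70) − (-0.10)(-0.15) = 0.5800
adj(I−A) = [[0.70, 0.10], [0.15, 0.85]]
(I − A)⁻¹ = adj(I−A) / det(I−A) ≈
  [   1.2069     0.1724]
  [   0.2586     1.4655]
The output multiplier for sector j is the column-j sum of the Leontief inverse (I − A)⁻¹ = adj(I−A) / det(I−A).
Column 2 of adj(I−A): (0.10, 0.85); det(I−A) = 0.5800.
m_2 = (0.10 + 0.85) / 0.5800 = 0.95 / 0.5800 ≈ 1.638.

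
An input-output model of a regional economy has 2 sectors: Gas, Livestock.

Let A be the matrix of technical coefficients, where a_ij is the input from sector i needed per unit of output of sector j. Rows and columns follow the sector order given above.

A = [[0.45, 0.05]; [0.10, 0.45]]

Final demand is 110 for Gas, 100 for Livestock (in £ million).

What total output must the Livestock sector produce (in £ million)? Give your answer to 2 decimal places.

x_2 = 221.85

I − A =
  [   0.55    -0.05]
  [  -0.10     0.55]
det(I−A) = (0.55)(0.55) − (-0.05)(-0.10) = 0.2975
adj(I−A) = [[0.55, 0.05], [0.10, 0.55]]
(I − A)⁻¹ = adj(I−A) / det(I−A) ≈
  [   1.8487     0.1681]
  [   0.3361     1.8487]
x = (I − A)⁻¹ d = adj(I−A)·d / det(I−A), with det(I−A) = 0.2975:
  x_1 = (0.55·110 + 0.05·100) / 0.2975 = 65.50 / 0.2975 ≈ 220.17
  x_2 = (0.10·110 + 0.55·100) / 0.2975 = 66.00 / 0.2975 ≈ 221.85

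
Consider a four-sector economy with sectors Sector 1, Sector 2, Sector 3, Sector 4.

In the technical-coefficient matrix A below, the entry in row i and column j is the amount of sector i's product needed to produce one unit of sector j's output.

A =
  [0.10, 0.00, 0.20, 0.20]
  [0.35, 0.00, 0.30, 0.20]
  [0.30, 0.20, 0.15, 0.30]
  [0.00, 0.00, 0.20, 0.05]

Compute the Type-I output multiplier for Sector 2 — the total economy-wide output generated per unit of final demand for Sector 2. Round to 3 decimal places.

I − A =
  [   0.90     0.00    -0.20    -0.20]
  [  -0.35     1.00    -0.30    -0.20]
  [  -0.30    -0.20     0.85    -0.30]
  [   0.00     0.00    -0.20     0.95]
Compute the cofactors C_ij = (−1)^(i+j)·(3×3 minor ij) of I−A; the adjugate is their transpose:
adj(I−A) = Cᵀ =
  [ 0.682500   0.046000   0.230000   0.226000]
  [ 0.359125   0.603750   0.373000   0.320500]
  [ 0.351500   0.171000   0.855000   0.380000]
  [ 0.074000   0.036000   0.180000   0.637000]
det(I−A) = Σ_j (I−A)_1j·C_1j = (0.90)(0.682500) + (0.00)(0.359125) + (-0.20)(0.351500) + (-0.20)(0.074000) = 0.52915
(I − A)⁻¹ = adj(I−A) / det(I−A) ≈
  [   1.2898     0.0869     0.4347     0.4271]
  [   0.6787     1.1410     0.7049     0.6057]
  [   0.6643     0.3232     1.6158     0.7181]
  [   0.1398     0.0680     0.3402     1.2038]
The output multiplier for sector j is the column-j sum of the Leontief inverse (I − A)⁻¹ = adj(I−A) / det(I−A).
Column 2 of adj(I−A): (0.046000, 0.603750, 0.171000, 0.036000); det(I−A) = 0.52915.
m_2 = (0.046000 + 0.603750 + 0.171000 + 0.036000) / 0.52915 = 0.85675 / 0.52915 ≈ 1.619.

m_2 = 1.619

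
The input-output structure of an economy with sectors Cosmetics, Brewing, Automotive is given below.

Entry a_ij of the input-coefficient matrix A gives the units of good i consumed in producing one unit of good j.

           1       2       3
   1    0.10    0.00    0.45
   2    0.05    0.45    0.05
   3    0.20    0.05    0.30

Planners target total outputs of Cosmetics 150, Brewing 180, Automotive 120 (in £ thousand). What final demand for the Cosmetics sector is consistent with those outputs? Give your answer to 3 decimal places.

d_1 = 81.000

I − A =
  [   0.90     0.00    -0.45]
  [  -0.05     0.55    -0.05]
  [  -0.20    -0.05     0.70]
d = (I − A) x:
  d_1 = (+0.90)·150 + (+0.00)·180 + (-0.45)·120 = 81.000
  d_2 = (-0.05)·150 + (+0.55)·180 + (-0.05)·120 = 85.500
  d_3 = (-0.20)·150 + (-0.05)·180 + (+0.70)·120 = 45.000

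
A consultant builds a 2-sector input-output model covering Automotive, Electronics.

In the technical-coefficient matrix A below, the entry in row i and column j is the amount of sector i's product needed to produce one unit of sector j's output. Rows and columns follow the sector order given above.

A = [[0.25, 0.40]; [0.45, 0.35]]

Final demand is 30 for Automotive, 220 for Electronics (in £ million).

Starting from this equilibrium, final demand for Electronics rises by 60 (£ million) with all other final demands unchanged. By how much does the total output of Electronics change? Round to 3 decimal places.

I − A =
  [   0.75    -0.40]
  [  -0.45     0.65]
det(I−A) = (0.75)(0.65) − (-0.40)(-0.45) = 0.3075
adj(I−A) = [[0.65, 0.40], [0.45, 0.75]]
(I − A)⁻¹ = adj(I−A) / det(I−A) ≈
  [   2.1138     1.3008]
  [   1.4634     2.4390]
Δx = (I − A)⁻¹ Δd with Δd having +60 in the Electronics component and 0 elsewhere.
So Δx_2 = L_22 · (+60), where L_22 = adj(I−A)_22 / det(I−A) = 0.75 / 0.3075.
Δx_2 = 0.75 × (+60) / 0.3075 = 45.00 / 0.3075 ≈ 146.341.

Δx_2 = 146.341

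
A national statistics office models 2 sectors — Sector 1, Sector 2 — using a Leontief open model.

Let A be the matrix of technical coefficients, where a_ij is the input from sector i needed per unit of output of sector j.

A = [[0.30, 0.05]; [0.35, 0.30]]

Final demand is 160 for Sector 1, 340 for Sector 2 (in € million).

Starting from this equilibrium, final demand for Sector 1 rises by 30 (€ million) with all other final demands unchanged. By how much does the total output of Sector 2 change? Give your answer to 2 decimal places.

I − A =
  [   0.70    -0.05]
  [  -0.35     0.70]
det(I−A) = (0.70)(0.70) − (-0.05)(-0.35) = 0.4725
adj(I−A) = [[0.70, 0.05], [0.35, 0.70]]
(I − A)⁻¹ = adj(I−A) / det(I−A) ≈
  [   1.4815     0.1058]
  [   0.7407     1.4815]
Δx = (I − A)⁻¹ Δd with Δd having +30 in the Sector 1 component and 0 elsewhere.
So Δx_2 = L_21 · (+30), where L_21 = adj(I−A)_21 / det(I−A) = 0.35 / 0.4725.
Δx_2 = 0.35 × (+30) / 0.4725 = 10.50 / 0.4725 ≈ 22.22.

Δx_2 = 22.22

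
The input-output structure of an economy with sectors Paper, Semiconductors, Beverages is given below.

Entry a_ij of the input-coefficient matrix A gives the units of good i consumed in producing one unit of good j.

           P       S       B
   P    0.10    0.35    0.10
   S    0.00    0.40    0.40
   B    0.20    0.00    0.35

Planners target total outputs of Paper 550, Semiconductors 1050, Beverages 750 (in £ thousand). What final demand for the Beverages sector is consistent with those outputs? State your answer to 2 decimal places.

d_B = 377.50

I − A =
  [   0.90    -0.35    -0.10]
  [   0.00     0.60    -0.40]
  [  -0.20     0.00     0.65]
d = (I − A) x:
  d_P = (+0.90)·550 + (-0.35)·1050 + (-0.10)·750 = 52.50
  d_S = (+0.00)·550 + (+0.60)·1050 + (-0.40)·750 = 330.00
  d_B = (-0.20)·550 + (+0.00)·1050 + (+0.65)·750 = 377.50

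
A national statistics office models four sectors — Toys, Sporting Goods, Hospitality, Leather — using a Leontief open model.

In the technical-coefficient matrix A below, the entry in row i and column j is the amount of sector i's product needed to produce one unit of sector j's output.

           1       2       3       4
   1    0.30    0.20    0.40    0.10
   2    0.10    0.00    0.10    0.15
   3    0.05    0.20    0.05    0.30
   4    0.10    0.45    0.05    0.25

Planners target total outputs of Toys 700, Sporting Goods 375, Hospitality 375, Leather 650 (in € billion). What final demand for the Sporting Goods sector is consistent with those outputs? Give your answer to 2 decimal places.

I − A =
  [   0.70    -0.20    -0.40    -0.10]
  [  -0.10     1.00    -0.10    -0.15]
  [  -0.05    -0.20     0.95    -0.30]
  [  -0.10    -0.45    -0.05     0.75]
d = (I − A) x:
  d_1 = (+0.70)·700 + (-0.20)·375 + (-0.40)·375 + (-0.10)·650 = 200.00
  d_2 = (-0.10)·700 + (+1.00)·375 + (-0.10)·375 + (-0.15)·650 = 170.00
  d_3 = (-0.05)·700 + (-0.20)·375 + (+0.95)·375 + (-0.30)·650 = 51.25
  d_4 = (-0.10)·700 + (-0.45)·375 + (-0.05)·375 + (+0.75)·650 = 230.00

d_2 = 170.00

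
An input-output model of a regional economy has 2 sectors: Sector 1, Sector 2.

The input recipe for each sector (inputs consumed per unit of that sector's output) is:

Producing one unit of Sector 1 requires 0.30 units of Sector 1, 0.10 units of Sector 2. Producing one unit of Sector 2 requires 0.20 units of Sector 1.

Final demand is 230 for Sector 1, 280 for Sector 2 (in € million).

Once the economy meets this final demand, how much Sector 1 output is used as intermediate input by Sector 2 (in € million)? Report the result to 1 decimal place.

z_12 = 64.4

I − A =
  [   0.70    -0.20]
  [  -0.10     1.00]
det(I−A) = (0.70)(1.00) − (-0.20)(-0.10) = 0.6800
adj(I−A) = [[1.00, 0.20], [0.10, 0.70]]
(I − A)⁻¹ = adj(I−A) / det(I−A) ≈
  [   1.4706     0.2941]
  [   0.1471     1.0294]
First solve x = (I − A)⁻¹ d = adj(I−A)·d / det(I−A); in particular x_2 = (0.10·230 + 0.70·280) / 0.6800 = 219.00 / 0.6800 ≈ 322.059.
Intermediate flow from 1 to 2: z_12 = a_12 · x_2 = 0.20 × 219.00 / 0.6800 = 43.80 / 0.6800 ≈ 64.4.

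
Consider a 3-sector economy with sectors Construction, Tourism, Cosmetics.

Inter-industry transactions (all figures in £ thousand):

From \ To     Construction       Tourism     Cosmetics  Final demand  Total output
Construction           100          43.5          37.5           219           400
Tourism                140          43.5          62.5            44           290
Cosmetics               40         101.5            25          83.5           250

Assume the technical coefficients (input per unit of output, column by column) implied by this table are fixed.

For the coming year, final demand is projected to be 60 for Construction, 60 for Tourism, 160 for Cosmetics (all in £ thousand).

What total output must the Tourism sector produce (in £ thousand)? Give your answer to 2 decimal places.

x_2 = 230.99

Technical coefficients a_ij = z_ij / X_j:
  a_11 = 100/400 = 0.25, a_21 = 140/400 = 0.35, a_31 = 40/400 = 0.10
  a_12 = 43.5/290 = 0.15, a_22 = 43.5/290 = 0.15, a_32 = 101.5/290 = 0.35
  a_13 = 37.5/250 = 0.15, a_23 = 62.5/250 = 0.25, a_33 = 25/250 = 0.10
I − A =
  [   0.75    -0.15    -0.15]
  [  -0.35     0.85    -0.25]
  [  -0.10    -0.35     0.90]
Cofactors of I−A, C_ij = (−1)^(i+j)·(minor ij) (rows/columns in the sector order above):
  C_11 = (0.85)(0.90) − (-0.25)(-0.35) = 0.6775
  C_12 = −[(-0.35)(0.90) − (-0.25)(-0.10)] = 0.3400
  C_13 = (-0.35)(-0.35) − (0.85)(-0.10) = 0.2075
  C_21 = −[(-0.15)(0.90) − (-0.15)(-0.35)] = 0.1875
  C_22 = (0.75)(0.90) − (-0.15)(-0.10) = 0.6600
  C_23 = −[(0.75)(-0.35) − (-0.15)(-0.10)] = 0.2775
  C_31 = (-0.15)(-0.25) − (-0.15)(0.85) = 0.1650
  C_32 = −[(0.75)(-0.25) − (-0.15)(-0.35)] = 0.2400
  C_33 = (0.75)(0.85) − (-0.15)(-0.35) = 0.5850
det(I−A) = Σ_j (I−A)_1j·C_1j = (0.75)(0.6775) + (-0.15)(0.3400) + (-0.15)(0.2075) = 0.4260
adj(I−A) = Cᵀ =
  [ 0.6775   0.1875   0.1650]
  [ 0.3400   0.6600   0.2400]
  [ 0.2075   0.2775   0.5850]
(I − A)⁻¹ = adj(I−A) / det(I−A) ≈
  [   1.5904     0.4401     0.3873]
  [   0.7981     1.5493     0.5634]
  [   0.4871     0.6514     1.3732]
x = (I − A)⁻¹ d = adj(I−A)·d / det(I−A), with det(I−A) = 0.4260:
  x_1 = (0.6775·60 + 0.1875·60 + 0.1650·160) / 0.4260 = 78.30 / 0.4260 ≈ 183.80
  x_2 = (0.3400·60 + 0.6600·60 + 0.2400·160) / 0.4260 = 98.40 / 0.4260 ≈ 230.99
  x_3 = (0.2075·60 + 0.2775·60 + 0.5850·160) / 0.4260 = 122.70 / 0.4260 ≈ 288.03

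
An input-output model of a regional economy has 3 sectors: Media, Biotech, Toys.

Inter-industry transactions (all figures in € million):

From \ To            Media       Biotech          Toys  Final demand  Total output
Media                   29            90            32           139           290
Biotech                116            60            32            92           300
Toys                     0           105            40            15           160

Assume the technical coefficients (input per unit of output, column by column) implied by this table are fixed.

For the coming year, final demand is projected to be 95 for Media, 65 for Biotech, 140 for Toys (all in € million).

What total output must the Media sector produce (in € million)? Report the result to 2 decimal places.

x_M = 279.46

Technical coefficients a_ij = z_ij / X_j:
  a_MM = 29/290 = 0.10, a_BM = 116/290 = 0.40, a_TM = 0/290 = 0.00
  a_MB = 90/300 = 0.30, a_BB = 60/300 = 0.20, a_TB = 105/300 = 0.35
  a_MT = 32/160 = 0.20, a_BT = 32/160 = 0.20, a_TT = 40/160 = 0.25
I − A =
  [   0.90    -0.30    -0.20]
  [  -0.40     0.80    -0.20]
  [   0.00    -0.35     0.75]
Cofactors of I−A, C_ij = (−1)^(i+j)·(minor ij) (rows/columns in the sector order above):
  C_11 = (0.80)(0.75) − (-0.20)(-0.35) = 0.5300
  C_12 = −[(-0.40)(0.75) − (-0.20)(0.00)] = 0.3000
  C_13 = (-0.40)(-0.35) − (0.80)(0.00) = 0.1400
  C_21 = −[(-0.30)(0.75) − (-0.20)(-0.35)] = 0.2950
  C_22 = (0.90)(0.75) − (-0.20)(0.00) = 0.6750
  C_23 = −[(0.90)(-0.35) − (-0.30)(0.00)] = 0.3150
  C_31 = (-0.30)(-0.20) − (-0.20)(0.80) = 0.2200
  C_32 = −[(0.90)(-0.20) − (-0.20)(-0.40)] = 0.2600
  C_33 = (0.90)(0.80) − (-0.30)(-0.40) = 0.6000
det(I−A) = Σ_j (I−A)_1j·C_1j = (0.90)(0.5300) + (-0.30)(0.3000) + (-0.20)(0.1400) = 0.3590
adj(I−A) = Cᵀ =
  [ 0.5300   0.2950   0.2200]
  [ 0.3000   0.6750   0.2600]
  [ 0.1400   0.3150   0.6000]
(I − A)⁻¹ = adj(I−A) / det(I−A) ≈
  [   1.4763     0.8217     0.6128]
  [   0.8357     1.8802     0.7242]
  [   0.3900     0.8774     1.6713]
x = (I − A)⁻¹ d = adj(I−A)·d / det(I−A), with det(I−A) = 0.3590:
  x_M = (0.5300·95 + 0.2950·65 + 0.2200·140) / 0.3590 = 100.325 / 0.3590 ≈ 279.46
  x_B = (0.3000·95 + 0.6750·65 + 0.2600·140) / 0.3590 = 108.775 / 0.3590 ≈ 302.99
  x_T = (0.1400·95 + 0.3150·65 + 0.6000·140) / 0.3590 = 117.775 / 0.3590 ≈ 328.06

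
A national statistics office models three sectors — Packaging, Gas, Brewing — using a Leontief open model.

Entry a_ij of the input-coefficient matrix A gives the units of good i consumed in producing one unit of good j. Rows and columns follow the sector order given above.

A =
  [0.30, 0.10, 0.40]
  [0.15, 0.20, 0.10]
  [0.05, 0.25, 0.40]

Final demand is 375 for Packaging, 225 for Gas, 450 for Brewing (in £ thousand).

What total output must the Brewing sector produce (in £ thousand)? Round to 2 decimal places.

I − A =
  [   0.70    -0.10    -0.40]
  [  -0.15     0.80    -0.10]
  [  -0.05    -0.25     0.60]
Cofactors of I−A, C_ij = (−1)^(i+j)·(minor ij) (rows/columns in the sector order above):
  C_11 = (0.80)(0.60) − (-0.10)(-0.25) = 0.4550
  C_12 = −[(-0.15)(0.60) − (-0.10)(-0.05)] = 0.0950
  C_13 = (-0.15)(-0.25) − (0.80)(-0.05) = 0.0775
  C_21 = −[(-0.10)(0.60) − (-0.40)(-0.25)] = 0.1600
  C_22 = (0.70)(0.60) − (-0.40)(-0.05) = 0.4000
  C_23 = −[(0.70)(-0.25) − (-0.10)(-0.05)] = 0.1800
  C_31 = (-0.10)(-0.10) − (-0.40)(0.80) = 0.3300
  C_32 = −[(0.70)(-0.10) − (-0.40)(-0.15)] = 0.1300
  C_33 = (0.70)(0.80) − (-0.10)(-0.15) = 0.5450
det(I−A) = Σ_j (I−A)_1j·C_1j = (0.70)(0.4550) + (-0.10)(0.0950) + (-0.40)(0.0775) = 0.2780
adj(I−A) = Cᵀ =
  [ 0.4550   0.1600   0.3300]
  [ 0.0950   0.4000   0.1300]
  [ 0.0775   0.1800   0.5450]
(I − A)⁻¹ = adj(I−A) / det(I−A) ≈
  [   1.6367     0.5755     1.1871]
  [   0.3417     1.4388     0.4676]
  [   0.2788     0.6475     1.9604]
x = (I − A)⁻¹ d = adj(I−A)·d / det(I−A), with det(I−A) = 0.2780:
  x_1 = (0.4550·375 + 0.1600·225 + 0.3300·450) / 0.2780 = 355.125 / 0.2780 ≈ 1277.43
  x_2 = (0.0950·375 + 0.4000·225 + 0.1300·450) / 0.2780 = 184.125 / 0.2780 ≈ 662.32
  x_3 = (0.0775·375 + 0.1800·225 + 0.5450·450) / 0.2780 = 314.8125 / 0.2780 ≈ 1132.42

x_3 = 1132.42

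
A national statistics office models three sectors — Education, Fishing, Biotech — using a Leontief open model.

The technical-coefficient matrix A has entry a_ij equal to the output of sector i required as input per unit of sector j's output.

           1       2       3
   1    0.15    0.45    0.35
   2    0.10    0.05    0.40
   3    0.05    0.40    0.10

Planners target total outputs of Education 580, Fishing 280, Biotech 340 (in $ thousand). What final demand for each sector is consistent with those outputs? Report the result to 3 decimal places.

d_1 = 248.000, d_2 = 72.000, d_3 = 165.000

I − A =
  [   0.85    -0.45    -0.35]
  [  -0.10     0.95    -0.40]
  [  -0.05    -0.40     0.90]
d = (I − A) x:
  d_1 = (+0.85)·580 + (-0.45)·280 + (-0.35)·340 = 248.000
  d_2 = (-0.10)·580 + (+0.95)·280 + (-0.40)·340 = 72.000
  d_3 = (-0.05)·580 + (-0.40)·280 + (+0.90)·340 = 165.000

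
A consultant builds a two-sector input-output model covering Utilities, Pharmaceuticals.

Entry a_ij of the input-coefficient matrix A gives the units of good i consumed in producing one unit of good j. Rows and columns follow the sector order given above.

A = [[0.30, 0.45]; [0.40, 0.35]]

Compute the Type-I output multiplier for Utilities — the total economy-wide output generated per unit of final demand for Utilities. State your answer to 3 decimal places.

I − A =
  [   0.70    -0.45]
  [  -0.40     0.65]
det(I−A) = (0.70)(0.65) − (-0.45)(-0.40) = 0.2750
adj(I−A) = [[0.65, 0.45], [0.40, 0.70]]
(I − A)⁻¹ = adj(I−A) / det(I−A) ≈
  [   2.3636     1.6364]
  [   1.4545     2.5455]
The output multiplier for sector j is the column-j sum of the Leontief inverse (I − A)⁻¹ = adj(I−A) / det(I−A).
Column 1 of adj(I−A): (0.65, 0.40); det(I−A) = 0.2750.
m_1 = (0.65 + 0.40) / 0.2750 = 1.05 / 0.2750 ≈ 3.818.

m_1 = 3.818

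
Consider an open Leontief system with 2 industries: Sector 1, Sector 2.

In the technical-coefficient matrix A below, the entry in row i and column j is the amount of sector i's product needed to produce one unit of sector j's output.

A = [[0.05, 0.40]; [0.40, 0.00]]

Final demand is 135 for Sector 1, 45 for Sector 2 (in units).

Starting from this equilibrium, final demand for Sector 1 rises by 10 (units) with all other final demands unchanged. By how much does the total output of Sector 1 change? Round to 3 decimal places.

Δx_1 = 12.658

I − A =
  [   0.95    -0.40]
  [  -0.40     1.00]
det(I−A) = (0.95)(1.00) − (-0.40)(-0.40) = 0.7900
adj(I−A) = [[1.00, 0.40], [0.40, 0.95]]
(I − A)⁻¹ = adj(I−A) / det(I−A) ≈
  [   1.2658     0.5063]
  [   0.5063     1.2025]
Δx = (I − A)⁻¹ Δd with Δd having +10 in the Sector 1 component and 0 elsewhere.
So Δx_1 = L_11 · (+10), where L_11 = adj(I−A)_11 / det(I−A) = 1.00 / 0.7900.
Δx_1 = 1.00 × (+10) / 0.7900 = 10.00 / 0.7900 ≈ 12.658.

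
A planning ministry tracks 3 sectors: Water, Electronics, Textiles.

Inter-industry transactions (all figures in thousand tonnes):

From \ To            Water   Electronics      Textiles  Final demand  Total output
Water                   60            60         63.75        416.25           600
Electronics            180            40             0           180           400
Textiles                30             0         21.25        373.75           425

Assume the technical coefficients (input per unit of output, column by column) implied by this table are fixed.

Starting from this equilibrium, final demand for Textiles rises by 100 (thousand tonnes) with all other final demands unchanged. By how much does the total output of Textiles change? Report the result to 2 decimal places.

Δx_3 = 106.25

Technical coefficients a_ij = z_ij / X_j:
  a_11 = 60/600 = 0.10, a_21 = 180/600 = 0.30, a_31 = 30/600 = 0.05
  a_12 = 60/400 = 0.15, a_22 = 40/400 = 0.10, a_32 = 0/400 = 0.00
  a_13 = 63.75/425 = 0.15, a_23 = 0/425 = 0.00, a_33 = 21.25/425 = 0.05
I − A =
  [   0.90    -0.15    -0.15]
  [  -0.30     0.90     0.00]
  [  -0.05     0.00     0.95]
Cofactors of I−A, C_ij = (−1)^(i+j)·(minor ij) (rows/columns in the sector order above):
  C_11 = (0.90)(0.95) − (0.00)(0.00) = 0.8550
  C_12 = −[(-0.30)(0.95) − (0.00)(-0.05)] = 0.2850
  C_13 = (-0.30)(0.00) − (0.90)(-0.05) = 0.0450
  C_21 = −[(-0.15)(0.95) − (-0.15)(0.00)] = 0.1425
  C_22 = (0.90)(0.95) − (-0.15)(-0.05) = 0.8475
  C_23 = −[(0.90)(0.00) − (-0.15)(-0.05)] = 0.0075
  C_31 = (-0.15)(0.00) − (-0.15)(0.90) = 0.1350
  C_32 = −[(0.90)(0.00) − (-0.15)(-0.30)] = 0.0450
  C_33 = (0.90)(0.90) − (-0.15)(-0.30) = 0.7650
det(I−A) = Σ_j (I−A)_1j·C_1j = (0.90)(0.8550) + (-0.15)(0.2850) + (-0.15)(0.0450) = 0.7200
adj(I−A) = Cᵀ =
  [ 0.8550   0.1425   0.1350]
  [ 0.2850   0.8475   0.0450]
  [ 0.0450   0.0075   0.7650]
(I − A)⁻¹ = adj(I−A) / det(I−A) ≈
  [   1.1875     0.1979     0.1875]
  [   0.3958     1.1771     0.0625]
  [   0.0625     0.0104     1.0625]
Δx = (I − A)⁻¹ Δd with Δd having +100 in the Textiles component and 0 elsewhere.
So Δx_3 = L_33 · (+100), where L_33 = adj(I−A)_33 / det(I−A) = 0.7650 / 0.7200.
Δx_3 = 0.7650 × (+100) / 0.7200 = 76.50 / 0.7200 = 106.25.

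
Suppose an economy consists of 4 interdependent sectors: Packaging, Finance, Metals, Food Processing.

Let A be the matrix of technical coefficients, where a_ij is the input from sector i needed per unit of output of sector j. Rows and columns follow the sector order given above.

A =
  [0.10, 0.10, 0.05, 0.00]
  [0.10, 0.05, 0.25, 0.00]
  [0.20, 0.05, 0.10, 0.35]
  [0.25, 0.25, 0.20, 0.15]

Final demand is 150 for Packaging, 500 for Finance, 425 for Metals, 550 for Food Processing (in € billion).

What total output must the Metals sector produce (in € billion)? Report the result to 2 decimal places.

I − A =
  [   0.90    -0.10    -0.05     0.00]
  [  -0.10     0.95    -0.25     0.00]
  [  -0.20    -0.05     0.90    -0.35]
  [  -0.25    -0.25    -0.20     0.85]
Compute the cofactors C_ij = (−1)^(i+j)·(3×3 minor ij) of I−A; the adjugate is their transpose:
adj(I−A) = Cᵀ =
  [ 0.627750   0.076000   0.061625   0.025375]
  [ 0.133875   0.612625   0.195500   0.080500]
  [ 0.257625   0.142750   0.718250   0.295750]
  [ 0.284625   0.236125   0.244625   0.734500]
det(I−A) = Σ_j (I−A)_1j·C_1j = (0.90)(0.627750) + (-0.10)(0.133875) + (-0.05)(0.257625) + (0.00)(0.284625) = 0.53870625
(I − A)⁻¹ = adj(I−A) / det(I−A) ≈
  [   1.1653     0.1411     0.1144     0.0471]
  [   0.2485     1.1372     0.3629     0.1494]
  [   0.4782     0.2650     1.3333     0.5490]
  [   0.5283     0.4383     0.4541     1.3635]
x = (I − A)⁻¹ d = adj(I−A)·d / det(I−A), with det(I−A) = 0.53870625:
  x_1 = (0.627750·150 + 0.076000·500 + 0.061625·425 + 0.025375·550) / 0.53870625 = 172.309375 / 0.53870625 ≈ 319.86
  x_2 = (0.133875·150 + 0.612625·500 + 0.195500·425 + 0.080500·550) / 0.53870625 = 453.75625 / 0.53870625 ≈ 842.31
  x_3 = (0.257625·150 + 0.142750·500 + 0.718250·425 + 0.295750·550) / 0.53870625 = 577.9375 / 0.53870625 ≈ 1072.82
  x_4 = (0.284625·150 + 0.236125·500 + 0.244625·425 + 0.734500·550) / 0.53870625 = 668.696875 / 0.53870625 ≈ 1241.30

x_3 = 1072.82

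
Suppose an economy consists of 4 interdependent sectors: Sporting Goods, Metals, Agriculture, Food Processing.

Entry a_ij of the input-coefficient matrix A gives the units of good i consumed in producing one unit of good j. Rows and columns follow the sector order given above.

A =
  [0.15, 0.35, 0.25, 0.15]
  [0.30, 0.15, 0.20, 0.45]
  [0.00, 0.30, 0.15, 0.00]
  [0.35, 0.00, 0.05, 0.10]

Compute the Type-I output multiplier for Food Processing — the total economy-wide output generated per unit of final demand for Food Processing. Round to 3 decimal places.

m_4 = 3.949

I − A =
  [   0.85    -0.35    -0.25    -0.15]
  [  -0.30     0.85    -0.20    -0.45]
  [   0.00    -0.30     0.85     0.00]
  [  -0.35     0.00    -0.05     0.90]
Compute the cofactors C_ij = (−1)^(i+j)·(3×3 minor ij) of I−A; the adjugate is their transpose:
adj(I−A) = Cᵀ =
  [ 0.589500   0.337500   0.268500   0.267000]
  [ 0.363375   0.605625   0.270750   0.363375]
  [ 0.128250   0.213750   0.456000   0.128250]
  [ 0.236375   0.143125   0.129750   0.451375]
det(I−A) = Σ_j (I−A)_1j·C_1j = (0.85)(0.589500) + (-0.35)(0.363375) + (-0.25)(0.128250) + (-0.15)(0.236375) = 0.306375
(I − A)⁻¹ = adj(I−A) / det(I−A) ≈
  [   1.9241     1.1016     0.8764     0.8715]
  [   1.1860     1.9767     0.8837     1.1860]
  [   0.4186     0.6977     1.4884     0.4186]
  [   0.7715     0.4672     0.4235     1.4733]
The output multiplier for sector j is the column-j sum of the Leontief inverse (I − A)⁻¹ = adj(I−A) / det(I−A).
Column 4 of adj(I−A): (0.267000, 0.363375, 0.128250, 0.451375); det(I−A) = 0.306375.
m_4 = (0.267000 + 0.363375 + 0.128250 + 0.451375) / 0.306375 = 1.21 / 0.306375 ≈ 3.949.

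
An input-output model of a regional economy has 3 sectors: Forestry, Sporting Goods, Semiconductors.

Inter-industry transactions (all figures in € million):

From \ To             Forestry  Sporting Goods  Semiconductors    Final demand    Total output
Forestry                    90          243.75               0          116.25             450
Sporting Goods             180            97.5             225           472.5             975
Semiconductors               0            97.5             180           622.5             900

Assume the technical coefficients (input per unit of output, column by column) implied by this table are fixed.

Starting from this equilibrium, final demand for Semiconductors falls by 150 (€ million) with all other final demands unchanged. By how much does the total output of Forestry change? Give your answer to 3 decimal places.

Δx_1 = -19.695

Technical coefficients a_ij = z_ij / X_j:
  a_11 = 90/450 = 0.20, a_21 = 180/450 = 0.40, a_31 = 0/450 = 0.00
  a_12 = 243.75/975 = 0.25, a_22 = 97.5/975 = 0.10, a_32 = 97.5/975 = 0.10
  a_13 = 0/900 = 0.00, a_23 = 225/900 = 0.25, a_33 = 180/900 = 0.20
I − A =
  [   0.80    -0.25     0.00]
  [  -0.40     0.90    -0.25]
  [   0.00    -0.10     0.80]
Cofactors of I−A, C_ij = (−1)^(i+j)·(minor ij) (rows/columns in the sector order above):
  C_11 = (0.90)(0.80) − (-0.25)(-0.10) = 0.6950
  C_12 = −[(-0.40)(0.80) − (-0.25)(0.00)] = 0.3200
  C_13 = (-0.40)(-0.10) − (0.90)(0.00) = 0.0400
  C_21 = −[(-0.25)(0.80) − (0.00)(-0.10)] = 0.2000
  C_22 = (0.80)(0.80) − (0.00)(0.00) = 0.6400
  C_23 = −[(0.80)(-0.10) − (-0.25)(0.00)] = 0.0800
  C_31 = (-0.25)(-0.25) − (0.00)(0.90) = 0.0625
  C_32 = −[(0.80)(-0.25) − (0.00)(-0.40)] = 0.2000
  C_33 = (0.80)(0.90) − (-0.25)(-0.40) = 0.6200
det(I−A) = Σ_j (I−A)_1j·C_1j = (0.80)(0.6950) + (-0.25)(0.3200) + (0.00)(0.0400) = 0.4760
adj(I−A) = Cᵀ =
  [ 0.6950   0.2000   0.0625]
  [ 0.3200   0.6400   0.2000]
  [ 0.0400   0.0800   0.6200]
(I − A)⁻¹ = adj(I−A) / det(I−A) ≈
  [   1.4601     0.4202     0.1313]
  [   0.6723     1.3445     0.4202]
  [   0.0840     0.1681     1.3025]
Δx = (I − A)⁻¹ Δd with Δd having -150 in the Semiconductors component and 0 elsewhere.
So Δx_1 = L_13 · (-150), where L_13 = adj(I−A)_13 / det(I−A) = 0.0625 / 0.4760.
Δx_1 = 0.0625 × (-150) / 0.4760 = -9.375 / 0.4760 ≈ -19.695.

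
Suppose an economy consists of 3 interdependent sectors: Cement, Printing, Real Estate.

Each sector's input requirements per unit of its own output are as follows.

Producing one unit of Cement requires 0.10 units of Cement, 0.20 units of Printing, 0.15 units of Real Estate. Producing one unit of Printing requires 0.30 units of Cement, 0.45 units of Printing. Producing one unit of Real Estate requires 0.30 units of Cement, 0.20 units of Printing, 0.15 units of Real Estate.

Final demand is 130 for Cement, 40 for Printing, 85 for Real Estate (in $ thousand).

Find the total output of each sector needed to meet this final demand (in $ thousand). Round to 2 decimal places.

x_C = 268.15, x_P = 223.81, x_R = 147.32

I − A =
  [   0.90    -0.30    -0.30]
  [  -0.20     0.55    -0.20]
  [  -0.15     0.00     0.85]
Cofactors of I−A, C_ij = (−1)^(i+j)·(minor ij) (rows/columns in the sector order above):
  C_11 = (0.55)(0.85) − (-0.20)(0.00) = 0.4675
  C_12 = −[(-0.20)(0.85) − (-0.20)(-0.15)] = 0.2000
  C_13 = (-0.20)(0.00) − (0.55)(-0.15) = 0.0825
  C_21 = −[(-0.30)(0.85) − (-0.30)(0.00)] = 0.2550
  C_22 = (0.90)(0.85) − (-0.30)(-0.15) = 0.7200
  C_23 = −[(0.90)(0.00) − (-0.30)(-0.15)] = 0.0450
  C_31 = (-0.30)(-0.20) − (-0.30)(0.55) = 0.2250
  C_32 = −[(0.90)(-0.20) − (-0.30)(-0.20)] = 0.2400
  C_33 = (0.90)(0.55) − (-0.30)(-0.20) = 0.4350
det(I−A) = Σ_j (I−A)_1j·C_1j = (0.90)(0.4675) + (-0.30)(0.2000) + (-0.30)(0.0825) = 0.3360
adj(I−A) = Cᵀ =
  [ 0.4675   0.2550   0.2250]
  [ 0.2000   0.7200   0.2400]
  [ 0.0825   0.0450   0.4350]
(I − A)⁻¹ = adj(I−A) / det(I−A) ≈
  [   1.3914     0.7589     0.6696]
  [   0.5952     2.1429     0.7143]
  [   0.2455     0.1339     1.2946]
x = (I − A)⁻¹ d = adj(I−A)·d / det(I−A), with det(I−A) = 0.3360:
  x_C = (0.4675·130 + 0.2550·40 + 0.2250·85) / 0.3360 = 90.10 / 0.3360 ≈ 268.15
  x_P = (0.2000·130 + 0.7200·40 + 0.2400·85) / 0.3360 = 75.20 / 0.3360 ≈ 223.81
  x_R = (0.0825·130 + 0.0450·40 + 0.4350·85) / 0.3360 = 49.50 / 0.3360 ≈ 147.32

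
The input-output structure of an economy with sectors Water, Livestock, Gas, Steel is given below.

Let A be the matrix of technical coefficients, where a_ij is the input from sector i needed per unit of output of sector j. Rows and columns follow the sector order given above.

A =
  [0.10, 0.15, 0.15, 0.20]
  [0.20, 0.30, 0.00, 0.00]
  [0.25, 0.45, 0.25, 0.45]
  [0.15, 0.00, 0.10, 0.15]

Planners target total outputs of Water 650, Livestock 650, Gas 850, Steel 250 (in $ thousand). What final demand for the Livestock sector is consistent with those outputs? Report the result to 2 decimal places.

I − A =
  [   0.90    -0.15    -0.15    -0.20]
  [  -0.20     0.70     0.00     0.00]
  [  -0.25    -0.45     0.75    -0.45]
  [  -0.15     0.00    -0.10     0.85]
d = (I − A) x:
  d_W = (+0.90)·650 + (-0.15)·650 + (-0.15)·850 + (-0.20)·250 = 310.00
  d_L = (-0.20)·650 + (+0.70)·650 + (+0.00)·850 + (+0.00)·250 = 325.00
  d_G = (-0.25)·650 + (-0.45)·650 + (+0.75)·850 + (-0.45)·250 = 70.00
  d_S = (-0.15)·650 + (+0.00)·650 + (-0.10)·850 + (+0.85)·250 = 30.00

d_L = 325.00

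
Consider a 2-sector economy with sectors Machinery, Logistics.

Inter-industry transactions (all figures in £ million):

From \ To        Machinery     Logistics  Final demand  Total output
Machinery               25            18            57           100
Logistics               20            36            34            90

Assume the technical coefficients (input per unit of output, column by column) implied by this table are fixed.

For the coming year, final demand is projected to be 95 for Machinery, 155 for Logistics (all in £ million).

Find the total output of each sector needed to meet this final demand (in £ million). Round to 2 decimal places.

x_M = 214.63, x_L = 329.88

Technical coefficients a_ij = z_ij / X_j:
  a_MM = 25/100 = 0.25, a_LM = 20/100 = 0.20
  a_ML = 18/90 = 0.20, a_LL = 36/90 = 0.40
I − A =
  [   0.75    -0.20]
  [  -0.20     0.60]
det(I−A) = (0.75)(0.60) − (-0.20)(-0.20) = 0.4100
adj(I−A) = [[0.60, 0.20], [0.20, 0.75]]
(I − A)⁻¹ = adj(I−A) / det(I−A) ≈
  [   1.4634     0.4878]
  [   0.4878     1.8293]
x = (I − A)⁻¹ d = adj(I−A)·d / det(I−A), with det(I−A) = 0.4100:
  x_M = (0.60·95 + 0.20·155) / 0.4100 = 88.00 / 0.4100 ≈ 214.63
  x_L = (0.20·95 + 0.75·155) / 0.4100 = 135.25 / 0.4100 ≈ 329.88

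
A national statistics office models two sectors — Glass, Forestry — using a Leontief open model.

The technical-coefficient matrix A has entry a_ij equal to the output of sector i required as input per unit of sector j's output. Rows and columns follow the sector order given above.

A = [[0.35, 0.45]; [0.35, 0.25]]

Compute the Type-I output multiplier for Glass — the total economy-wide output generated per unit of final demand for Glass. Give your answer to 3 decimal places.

I − A =
  [   0.65    -0.45]
  [  -0.35     0.75]
det(I−A) = (0.65)(0.75) − (-0.45)(-0.35) = 0.3300
adj(I−A) = [[0.75, 0.45], [0.35, 0.65]]
(I − A)⁻¹ = adj(I−A) / det(I−A) ≈
  [   2.2727     1.3636]
  [   1.0606     1.9697]
The output multiplier for sector j is the column-j sum of the Leontief inverse (I − A)⁻¹ = adj(I−A) / det(I−A).
Column 1 of adj(I−A): (0.75, 0.35); det(I−A) = 0.3300.
m_1 = (0.75 + 0.35) / 0.3300 = 1.10 / 0.3300 ≈ 3.333.

m_1 = 3.333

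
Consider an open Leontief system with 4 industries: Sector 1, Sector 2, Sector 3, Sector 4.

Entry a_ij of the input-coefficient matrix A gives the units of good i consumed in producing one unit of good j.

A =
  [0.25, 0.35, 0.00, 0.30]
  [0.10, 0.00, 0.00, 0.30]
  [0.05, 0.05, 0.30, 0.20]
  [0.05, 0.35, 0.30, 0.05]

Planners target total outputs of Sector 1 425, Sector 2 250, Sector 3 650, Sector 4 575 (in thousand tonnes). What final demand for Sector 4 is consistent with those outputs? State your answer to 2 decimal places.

d_4 = 242.50

I − A =
  [   0.75    -0.35     0.00    -0.30]
  [  -0.10     1.00     0.00    -0.30]
  [  -0.05    -0.05     0.70    -0.20]
  [  -0.05    -0.35    -0.30     0.95]
d = (I − A) x:
  d_1 = (+0.75)·425 + (-0.35)·250 + (+0.00)·650 + (-0.30)·575 = 58.75
  d_2 = (-0.10)·425 + (+1.00)·250 + (+0.00)·650 + (-0.30)·575 = 35.00
  d_3 = (-0.05)·425 + (-0.05)·250 + (+0.70)·650 + (-0.20)·575 = 306.25
  d_4 = (-0.05)·425 + (-0.35)·250 + (-0.30)·650 + (+0.95)·575 = 242.50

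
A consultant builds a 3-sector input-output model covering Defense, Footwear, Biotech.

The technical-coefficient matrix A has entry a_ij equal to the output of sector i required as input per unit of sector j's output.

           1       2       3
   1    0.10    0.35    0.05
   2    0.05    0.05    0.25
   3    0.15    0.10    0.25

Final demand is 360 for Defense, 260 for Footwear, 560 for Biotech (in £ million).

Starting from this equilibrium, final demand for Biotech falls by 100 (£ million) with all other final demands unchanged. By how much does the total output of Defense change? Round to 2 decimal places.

I − A =
  [   0.90    -0.35    -0.05]
  [  -0.05     0.95    -0.25]
  [  -0.15    -0.10     0.75]
Cofactors of I−A, C_ij = (−1)^(i+j)·(minor ij) (rows/columns in the sector order above):
  C_11 = (0.95)(0.75) − (-0.25)(-0.10) = 0.6875
  C_12 = −[(-0.05)(0.75) − (-0.25)(-0.15)] = 0.0750
  C_13 = (-0.05)(-0.10) − (0.95)(-0.15) = 0.1475
  C_21 = −[(-0.35)(0.75) − (-0.05)(-0.10)] = 0.2675
  C_22 = (0.90)(0.75) − (-0.05)(-0.15) = 0.6675
  C_23 = −[(0.90)(-0.10) − (-0.35)(-0.15)] = 0.1425
  C_31 = (-0.35)(-0.25) − (-0.05)(0.95) = 0.1350
  C_32 = −[(0.90)(-0.25) − (-0.05)(-0.05)] = 0.2275
  C_33 = (0.90)(0.95) − (-0.35)(-0.05) = 0.8375
det(I−A) = Σ_j (I−A)_1j·C_1j = (0.90)(0.6875) + (-0.35)(0.0750) + (-0.05)(0.1475) = 0.585125
adj(I−A) = Cᵀ =
  [ 0.6875   0.2675   0.1350]
  [ 0.0750   0.6675   0.2275]
  [ 0.1475   0.1425   0.8375]
(I − A)⁻¹ = adj(I−A) / det(I−A) ≈
  [   1.1750     0.4572     0.2307]
  [   0.1282     1.1408     0.3888]
  [   0.2521     0.2435     1.4313]
Δx = (I − A)⁻¹ Δd with Δd having -100 in the Biotech component and 0 elsewhere.
So Δx_1 = L_13 · (-100), where L_13 = adj(I−A)_13 / det(I−A) = 0.1350 / 0.585125.
Δx_1 = 0.1350 × (-100) / 0.585125 = -13.50 / 0.585125 ≈ -23.07.

Δx_1 = -23.07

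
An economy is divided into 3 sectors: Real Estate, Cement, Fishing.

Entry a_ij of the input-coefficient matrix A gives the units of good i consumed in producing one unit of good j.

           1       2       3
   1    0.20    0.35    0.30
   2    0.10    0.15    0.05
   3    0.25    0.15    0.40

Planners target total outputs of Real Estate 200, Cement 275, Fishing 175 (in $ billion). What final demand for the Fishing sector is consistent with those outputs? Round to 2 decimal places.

I − A =
  [   0.80    -0.35    -0.30]
  [  -0.10     0.85    -0.05]
  [  -0.25    -0.15     0.60]
d = (I − A) x:
  d_1 = (+0.80)·200 + (-0.35)·275 + (-0.30)·175 = 11.25
  d_2 = (-0.10)·200 + (+0.85)·275 + (-0.05)·175 = 205.00
  d_3 = (-0.25)·200 + (-0.15)·275 + (+0.60)·175 = 13.75

d_3 = 13.75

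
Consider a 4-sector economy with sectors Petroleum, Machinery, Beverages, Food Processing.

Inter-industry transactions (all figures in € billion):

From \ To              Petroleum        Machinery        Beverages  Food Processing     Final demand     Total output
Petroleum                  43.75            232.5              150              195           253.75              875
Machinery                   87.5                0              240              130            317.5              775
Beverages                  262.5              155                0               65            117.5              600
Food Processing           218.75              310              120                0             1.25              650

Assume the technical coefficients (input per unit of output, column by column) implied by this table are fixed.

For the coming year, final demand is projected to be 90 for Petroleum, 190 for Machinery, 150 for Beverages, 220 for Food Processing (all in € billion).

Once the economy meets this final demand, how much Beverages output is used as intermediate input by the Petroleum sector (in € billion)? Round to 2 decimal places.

z_31 = 203.08

Technical coefficients a_ij = z_ij / X_j:
  a_11 = 43.75/875 = 0.05, a_21 = 87.5/875 = 0.10, a_31 = 262.5/875 = 0.30, a_41 = 218.75/875 = 0.25
  a_12 = 232.5/775 = 0.30, a_22 = 0/775 = 0.00, a_32 = 155/775 = 0.20, a_42 = 310/775 = 0.40
  a_13 = 150/600 = 0.25, a_23 = 240/600 = 0.40, a_33 = 0/600 = 0.00, a_43 = 120/600 = 0.20
  a_14 = 195/650 = 0.30, a_24 = 130/650 = 0.20, a_34 = 65/650 = 0.10, a_44 = 0/650 = 0.00
I − A =
  [   0.95    -0.30    -0.25    -0.30]
  [  -0.10     1.00    -0.40    -0.20]
  [  -0.30    -0.20     1.00    -0.10]
  [  -0.25    -0.40    -0.20     1.00]
Compute the cofactors C_ij = (−1)^(i+j)·(3×3 minor ij) of I−A; the adjugate is their transpose:
adj(I−A) = Cᵀ =
  [ 0.79600   0.48600   0.47000   0.38300]
  [ 0.29000   0.75675   0.43150   0.28150]
  [ 0.33500   0.34650   0.74200   0.24400]
  [ 0.38200   0.49350   0.43850   0.72800]
det(I−A) = Σ_j (I−A)_1j·C_1j = (0.95)(0.79600) + (-0.30)(0.29000) + (-0.25)(0.33500) + (-0.30)(0.38200) = 0.47085
(I − A)⁻¹ = adj(I−A) / det(I−A) ≈
  [   1.6906     1.0322     0.9982     0.8134]
  [   0.6159     1.6072     0.9164     0.5979]
  [   0.7115     0.7359     1.5759     0.5182]
  [   0.8113     1.0481     0.9313     1.5461]
First solve x = (I − A)⁻¹ d = adj(I−A)·d / det(I−A); in particular x_1 = (0.79600·90 + 0.48600·190 + 0.47000·150 + 0.38300·220) / 0.47085 = 318.74 / 0.47085 ≈ 676.9459.
Intermediate flow from 3 to 1: z_31 = a_31 · x_1 = 0.30 × 318.74 / 0.47085 = 95.622 / 0.47085 ≈ 203.08.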